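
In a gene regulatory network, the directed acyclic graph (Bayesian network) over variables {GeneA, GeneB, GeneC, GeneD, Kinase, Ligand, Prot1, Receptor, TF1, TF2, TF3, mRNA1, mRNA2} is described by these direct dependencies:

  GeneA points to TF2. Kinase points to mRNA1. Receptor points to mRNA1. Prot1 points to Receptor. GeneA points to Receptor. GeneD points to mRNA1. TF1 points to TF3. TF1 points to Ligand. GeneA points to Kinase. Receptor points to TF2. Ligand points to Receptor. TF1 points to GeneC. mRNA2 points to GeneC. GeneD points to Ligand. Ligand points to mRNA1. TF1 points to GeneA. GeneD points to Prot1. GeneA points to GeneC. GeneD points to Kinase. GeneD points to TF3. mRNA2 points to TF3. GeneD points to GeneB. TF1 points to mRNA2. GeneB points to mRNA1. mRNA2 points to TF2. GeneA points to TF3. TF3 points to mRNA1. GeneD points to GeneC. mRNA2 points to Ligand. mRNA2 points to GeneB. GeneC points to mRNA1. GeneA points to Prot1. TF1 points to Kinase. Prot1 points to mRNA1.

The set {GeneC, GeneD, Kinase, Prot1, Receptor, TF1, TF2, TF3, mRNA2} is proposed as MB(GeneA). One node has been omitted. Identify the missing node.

GeneA has parent TF1.
Children of GeneA: GeneC, Kinase, Prot1, Receptor, TF2, TF3.
Other parents of GeneA's children:
  Kinase's other parents are GeneD, TF1.
  parents(GeneC) \ {GeneA} = {GeneD, TF1, mRNA2}.
  Prot1's other parent is GeneD.
  Receptor also has parents Ligand, Prot1.
  TF2's other parents are Receptor, mRNA2.
  TF3's other parents are GeneD, TF1, mRNA2.
MB(GeneA) = {GeneC, GeneD, Kinase, Ligand, Prot1, Receptor, TF1, TF2, TF3, mRNA2}.
Comparing with the claimed set, Ligand is missing.

Ligand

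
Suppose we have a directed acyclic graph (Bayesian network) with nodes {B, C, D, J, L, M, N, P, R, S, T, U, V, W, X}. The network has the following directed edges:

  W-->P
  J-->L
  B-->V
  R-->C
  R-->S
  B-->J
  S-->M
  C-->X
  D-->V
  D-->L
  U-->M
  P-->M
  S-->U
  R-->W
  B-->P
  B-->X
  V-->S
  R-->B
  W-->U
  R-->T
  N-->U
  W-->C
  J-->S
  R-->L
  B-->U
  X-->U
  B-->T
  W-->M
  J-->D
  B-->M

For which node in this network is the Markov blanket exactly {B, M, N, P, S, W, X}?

U

The target node must have every member of {B, M, N, P, S, W, X} as a parent, child, or co-parent, and no others.
Parents of U: B, N, S, W, X; children: M; co-parents: B, P, S, W.
These exactly cover the given set, so the node is U.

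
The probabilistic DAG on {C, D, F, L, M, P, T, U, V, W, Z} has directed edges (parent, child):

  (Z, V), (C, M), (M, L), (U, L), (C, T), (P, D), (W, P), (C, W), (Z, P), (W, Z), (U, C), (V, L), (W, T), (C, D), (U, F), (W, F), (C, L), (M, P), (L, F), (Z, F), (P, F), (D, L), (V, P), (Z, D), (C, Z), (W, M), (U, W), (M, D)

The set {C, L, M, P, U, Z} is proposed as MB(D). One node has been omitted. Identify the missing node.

V

The Markov blanket of a node is its parents, its children, and the other parents of its children.
Pa(D) = {C, M, P, Z}.
D has child L.
For each child, the remaining parents (spouses of D):
  parents(L) \ {D} = {C, M, U, V}.
MB(D) = {C, L, M, P, U, V, Z}.
Comparing with the claimed set, V is missing.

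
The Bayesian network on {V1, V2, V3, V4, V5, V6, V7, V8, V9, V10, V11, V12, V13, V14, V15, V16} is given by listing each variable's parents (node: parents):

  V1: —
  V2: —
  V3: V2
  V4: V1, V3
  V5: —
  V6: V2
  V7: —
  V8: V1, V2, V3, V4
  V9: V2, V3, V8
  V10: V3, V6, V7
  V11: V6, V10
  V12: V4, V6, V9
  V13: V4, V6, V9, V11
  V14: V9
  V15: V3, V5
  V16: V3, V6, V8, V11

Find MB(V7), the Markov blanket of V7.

{V3, V6, V10}

By definition, MB(V7) is built from V7's parents, V7's children, and the co-parents of V7.
V7 has no parents.
Ch(V7) = {V10}.
Parents of each child, excluding V7:
  V10: V3, V6
So the Markov blanket of V7 is {V3, V6, V10}.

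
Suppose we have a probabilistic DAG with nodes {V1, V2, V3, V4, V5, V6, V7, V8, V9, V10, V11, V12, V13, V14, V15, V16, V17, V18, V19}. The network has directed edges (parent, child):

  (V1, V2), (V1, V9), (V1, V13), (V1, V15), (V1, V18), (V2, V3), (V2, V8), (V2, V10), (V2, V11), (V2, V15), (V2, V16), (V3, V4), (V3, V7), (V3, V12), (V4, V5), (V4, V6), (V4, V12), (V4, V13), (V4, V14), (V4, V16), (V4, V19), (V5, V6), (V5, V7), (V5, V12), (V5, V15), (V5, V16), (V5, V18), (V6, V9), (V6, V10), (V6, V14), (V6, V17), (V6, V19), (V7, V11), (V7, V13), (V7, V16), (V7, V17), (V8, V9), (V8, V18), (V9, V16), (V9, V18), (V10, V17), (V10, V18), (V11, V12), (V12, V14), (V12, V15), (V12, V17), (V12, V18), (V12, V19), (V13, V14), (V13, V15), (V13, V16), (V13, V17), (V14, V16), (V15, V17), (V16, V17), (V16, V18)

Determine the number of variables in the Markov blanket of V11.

A node's Markov blanket = Pa ∪ Ch ∪ (parents of Ch other than the node itself).
Ch(V11) = {V12}.
V11 has parents V2, V7.
Co-parents of V11 (other parents of its children):
  V12's other parents are V3, V4, V5.
MB(V11) = {V2, V3, V4, V5, V7, V12}, which has 6 nodes.

6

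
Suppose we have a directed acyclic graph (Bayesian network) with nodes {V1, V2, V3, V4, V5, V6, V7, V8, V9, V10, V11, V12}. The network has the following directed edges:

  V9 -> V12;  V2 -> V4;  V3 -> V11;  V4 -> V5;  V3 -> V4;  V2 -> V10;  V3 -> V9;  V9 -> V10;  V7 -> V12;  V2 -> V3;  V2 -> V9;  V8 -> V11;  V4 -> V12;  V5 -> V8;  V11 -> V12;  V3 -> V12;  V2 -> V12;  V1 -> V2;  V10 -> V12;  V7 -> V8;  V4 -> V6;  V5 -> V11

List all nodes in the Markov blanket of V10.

{V2, V3, V4, V7, V9, V11, V12}

Ch(V10) = {V12}.
Parents of V10: V2, V9.
For each child, the remaining parents (spouses of V10):
  V12: V2, V3, V4, V7, V9, V11
So the Markov blanket of V10 is {V2, V3, V4, V7, V9, V11, V12}.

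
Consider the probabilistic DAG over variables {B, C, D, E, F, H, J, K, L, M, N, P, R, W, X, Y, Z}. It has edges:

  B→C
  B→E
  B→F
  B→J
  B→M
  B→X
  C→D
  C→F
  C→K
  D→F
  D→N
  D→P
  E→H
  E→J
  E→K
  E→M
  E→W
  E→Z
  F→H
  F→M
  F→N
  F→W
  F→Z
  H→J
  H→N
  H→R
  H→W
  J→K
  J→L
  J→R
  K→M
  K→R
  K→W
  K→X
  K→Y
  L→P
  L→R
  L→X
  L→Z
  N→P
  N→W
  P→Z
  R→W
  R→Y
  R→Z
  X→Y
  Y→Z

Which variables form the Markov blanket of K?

By definition, MB(K) is built from K's parents, K's children, and the co-parents of K.
Pa(K) = {C, E, J}.
Children of K: M, R, W, X, Y.
Other parents of K's children:
  M also has parents B, E, F.
  R also has parents H, J, L.
  W also has parents E, F, H, N, R.
  X also has parents B, L.
  Y also has parents R, X.
MB(K) = {B, C, E, F, H, J, L, M, N, R, W, X, Y}.

{B, C, E, F, H, J, L, M, N, R, W, X, Y}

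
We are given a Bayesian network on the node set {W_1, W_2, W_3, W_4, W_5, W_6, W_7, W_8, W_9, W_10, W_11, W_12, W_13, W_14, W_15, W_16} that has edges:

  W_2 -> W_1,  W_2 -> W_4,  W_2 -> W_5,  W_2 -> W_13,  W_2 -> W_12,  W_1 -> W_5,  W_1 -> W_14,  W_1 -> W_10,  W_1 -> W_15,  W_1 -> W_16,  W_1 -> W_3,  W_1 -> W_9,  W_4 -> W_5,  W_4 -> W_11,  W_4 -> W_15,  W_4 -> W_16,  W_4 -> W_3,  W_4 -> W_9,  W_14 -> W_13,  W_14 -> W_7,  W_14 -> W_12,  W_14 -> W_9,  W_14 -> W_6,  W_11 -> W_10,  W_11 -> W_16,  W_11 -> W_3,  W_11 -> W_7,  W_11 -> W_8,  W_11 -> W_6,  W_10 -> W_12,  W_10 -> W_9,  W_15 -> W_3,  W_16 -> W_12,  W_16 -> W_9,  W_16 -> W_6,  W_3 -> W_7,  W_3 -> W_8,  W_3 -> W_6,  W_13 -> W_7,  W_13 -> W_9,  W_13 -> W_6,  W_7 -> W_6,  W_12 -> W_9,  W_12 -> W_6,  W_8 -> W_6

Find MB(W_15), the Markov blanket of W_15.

{W_1, W_3, W_4, W_11}

A node's Markov blanket = Pa ∪ Ch ∪ (parents of Ch other than the node itself).
W_15 has parents W_1, W_4.
W_15's children: W_3.
Co-parents of W_15 (other parents of its children):
  W_3: W_1, W_4, W_11
Union: {W_1, W_4} ∪ {W_3} ∪ {W_1, W_4, W_11} = {W_1, W_3, W_4, W_11}.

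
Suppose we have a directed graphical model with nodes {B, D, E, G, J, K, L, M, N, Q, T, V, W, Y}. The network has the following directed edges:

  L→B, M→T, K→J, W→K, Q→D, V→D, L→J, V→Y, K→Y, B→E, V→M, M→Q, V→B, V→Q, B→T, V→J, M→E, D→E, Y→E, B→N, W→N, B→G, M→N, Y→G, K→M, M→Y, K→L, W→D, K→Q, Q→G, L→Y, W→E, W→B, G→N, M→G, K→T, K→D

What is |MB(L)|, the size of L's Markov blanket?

7

L's parents: K.
L has children B, J, Y.
For each child, the remaining parents (spouses of L):
  J: K, V
  B: V, W
  Y: K, M, V
MB(L) = {B, J, K, M, V, W, Y}, which has 7 nodes.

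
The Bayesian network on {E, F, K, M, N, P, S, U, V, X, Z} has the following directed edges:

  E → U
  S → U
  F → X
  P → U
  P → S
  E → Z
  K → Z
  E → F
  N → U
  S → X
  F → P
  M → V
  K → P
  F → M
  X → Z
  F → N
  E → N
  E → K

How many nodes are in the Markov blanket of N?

5

Ch(N) = {U}.
N's parents: E, F.
Parents of each child, excluding N:
  parents(U) \ {N} = {E, P, S}.
MB(N) = {E, F, P, S, U}, which has 5 nodes.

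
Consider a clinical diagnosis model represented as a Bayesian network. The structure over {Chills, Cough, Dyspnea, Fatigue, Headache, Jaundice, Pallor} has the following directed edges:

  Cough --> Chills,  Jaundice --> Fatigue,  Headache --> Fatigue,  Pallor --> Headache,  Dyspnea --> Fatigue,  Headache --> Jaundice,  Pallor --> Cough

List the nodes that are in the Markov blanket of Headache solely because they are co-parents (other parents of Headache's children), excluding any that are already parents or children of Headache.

Children of Headache: Fatigue, Jaundice.
  Jaundice: no additional parents.
  parents(Fatigue) \ {Headache} = {Dyspnea, Jaundice}.
Excluding nodes already adjacent to Headache (Fatigue, Jaundice, Pallor), the co-parent-only contribution is {Dyspnea}.

{Dyspnea}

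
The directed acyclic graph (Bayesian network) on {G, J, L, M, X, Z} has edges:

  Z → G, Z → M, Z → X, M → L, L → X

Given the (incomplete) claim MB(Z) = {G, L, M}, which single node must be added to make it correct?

X

Parents of Z: none.
Z's children: G, M, X.
For each child, the remaining parents (spouses of Z):
  G: —
  M: —
  X: L
MB(Z) = {G, L, M, X}.
Comparing with the claimed set, X is missing.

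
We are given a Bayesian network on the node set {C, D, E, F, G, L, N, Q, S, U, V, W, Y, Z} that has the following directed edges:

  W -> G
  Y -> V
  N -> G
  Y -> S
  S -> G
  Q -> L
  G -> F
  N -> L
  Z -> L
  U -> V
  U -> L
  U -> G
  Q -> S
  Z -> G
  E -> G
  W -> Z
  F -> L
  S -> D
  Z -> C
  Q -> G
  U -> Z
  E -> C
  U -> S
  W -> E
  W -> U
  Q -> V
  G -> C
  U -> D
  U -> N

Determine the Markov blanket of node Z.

{C, E, F, G, L, N, Q, S, U, W}

Recall MB(v) = parents ∪ children ∪ spouses, where spouses are the other parents of v's children.
Pa(Z) = {U, W}.
Children of Z: C, G, L.
Parents of each child, excluding Z:
  G also has parents E, N, Q, S, U, W.
  parents(C) \ {Z} = {E, G}.
  L's other parents are F, N, Q, U.
Union: {U, W} ∪ {C, G, L} ∪ {E, F, G, N, Q, S, U, W} = {C, E, F, G, L, N, Q, S, U, W}.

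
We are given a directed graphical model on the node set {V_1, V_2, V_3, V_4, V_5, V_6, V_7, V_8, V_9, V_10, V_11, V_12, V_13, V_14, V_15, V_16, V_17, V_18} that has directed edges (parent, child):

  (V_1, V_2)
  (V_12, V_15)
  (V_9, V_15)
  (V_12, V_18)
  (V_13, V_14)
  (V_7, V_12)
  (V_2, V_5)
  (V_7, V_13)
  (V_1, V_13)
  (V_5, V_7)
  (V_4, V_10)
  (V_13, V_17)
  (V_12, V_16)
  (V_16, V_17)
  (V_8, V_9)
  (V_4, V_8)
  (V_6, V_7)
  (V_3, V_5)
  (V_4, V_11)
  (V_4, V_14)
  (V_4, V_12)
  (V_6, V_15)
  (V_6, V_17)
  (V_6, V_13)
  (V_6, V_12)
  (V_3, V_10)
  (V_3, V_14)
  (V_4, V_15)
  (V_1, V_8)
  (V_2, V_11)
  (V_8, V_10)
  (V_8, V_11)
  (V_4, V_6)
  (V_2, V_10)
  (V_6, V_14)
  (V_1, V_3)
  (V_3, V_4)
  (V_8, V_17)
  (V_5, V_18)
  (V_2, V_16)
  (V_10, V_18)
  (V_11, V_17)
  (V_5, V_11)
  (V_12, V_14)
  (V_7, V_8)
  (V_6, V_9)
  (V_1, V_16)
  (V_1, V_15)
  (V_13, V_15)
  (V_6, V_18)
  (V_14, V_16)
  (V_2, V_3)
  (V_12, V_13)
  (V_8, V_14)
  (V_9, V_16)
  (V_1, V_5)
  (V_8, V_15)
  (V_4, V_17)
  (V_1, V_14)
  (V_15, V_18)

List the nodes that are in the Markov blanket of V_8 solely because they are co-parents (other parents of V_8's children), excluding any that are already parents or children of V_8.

{V_2, V_3, V_5, V_6, V_12, V_13, V_16}

Children of V_8: V_9, V_10, V_11, V_14, V_15, V_17.
  V_9's other parent is V_6.
  parents(V_10) \ {V_8} = {V_2, V_3, V_4}.
  V_11 also has parents V_2, V_4, V_5.
  V_14's other parents are V_1, V_3, V_4, V_6, V_12, V_13.
  parents(V_15) \ {V_8} = {V_1, V_4, V_6, V_9, V_12, V_13}.
  V_17's other parents are V_4, V_6, V_11, V_13, V_16.
Excluding nodes already adjacent to V_8 (V_1, V_4, V_7, V_9, V_10, V_11, V_14, V_15, V_17), the co-parent-only contribution is {V_2, V_3, V_5, V_6, V_12, V_13, V_16}.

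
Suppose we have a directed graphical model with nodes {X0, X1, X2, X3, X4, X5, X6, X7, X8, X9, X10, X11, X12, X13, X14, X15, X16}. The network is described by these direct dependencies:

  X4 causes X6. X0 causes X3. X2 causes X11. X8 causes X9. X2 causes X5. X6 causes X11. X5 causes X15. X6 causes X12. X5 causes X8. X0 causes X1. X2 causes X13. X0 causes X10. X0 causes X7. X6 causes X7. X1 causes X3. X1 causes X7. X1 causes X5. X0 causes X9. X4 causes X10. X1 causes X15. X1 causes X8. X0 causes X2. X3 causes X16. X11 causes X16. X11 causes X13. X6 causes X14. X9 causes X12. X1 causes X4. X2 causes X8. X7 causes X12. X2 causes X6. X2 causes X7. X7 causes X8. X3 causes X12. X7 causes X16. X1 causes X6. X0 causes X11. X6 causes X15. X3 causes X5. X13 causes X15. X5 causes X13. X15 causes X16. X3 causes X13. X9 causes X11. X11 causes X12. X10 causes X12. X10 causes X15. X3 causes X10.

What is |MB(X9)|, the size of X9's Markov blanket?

Pa(X9) = {X0, X8}.
Ch(X9) = {X11, X12}.
For each child, the remaining parents (spouses of X9):
  parents(X11) \ {X9} = {X0, X2, X6}.
  parents(X12) \ {X9} = {X3, X6, X7, X10, X11}.
MB(X9) = {X0, X2, X3, X6, X7, X8, X10, X11, X12}, which has 9 nodes.

9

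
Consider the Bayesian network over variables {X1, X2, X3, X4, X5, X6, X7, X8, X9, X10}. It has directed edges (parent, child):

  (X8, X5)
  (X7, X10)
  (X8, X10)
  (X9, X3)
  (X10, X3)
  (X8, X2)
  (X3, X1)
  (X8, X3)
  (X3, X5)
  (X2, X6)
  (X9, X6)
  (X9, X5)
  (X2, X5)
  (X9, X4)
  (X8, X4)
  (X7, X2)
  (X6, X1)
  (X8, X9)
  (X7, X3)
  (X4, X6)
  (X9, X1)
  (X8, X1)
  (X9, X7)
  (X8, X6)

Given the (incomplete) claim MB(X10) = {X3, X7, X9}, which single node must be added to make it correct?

The Markov blanket of a node is its parents, its children, and the other parents of its children.
X10's parents: X7, X8.
Ch(X10) = {X3}.
Co-parents of X10 (other parents of its children):
  X3: X7, X8, X9
MB(X10) = {X3, X7, X8, X9}.
Comparing with the claimed set, X8 is missing.

X8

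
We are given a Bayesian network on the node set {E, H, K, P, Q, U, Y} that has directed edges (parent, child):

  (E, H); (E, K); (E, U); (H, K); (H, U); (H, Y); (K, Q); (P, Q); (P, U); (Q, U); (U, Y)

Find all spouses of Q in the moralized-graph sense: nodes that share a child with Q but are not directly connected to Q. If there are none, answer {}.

Children of Q: U.
  U: E, H, P
Excluding nodes already adjacent to Q (K, P, U), the co-parent-only contribution is {E, H}.

{E, H}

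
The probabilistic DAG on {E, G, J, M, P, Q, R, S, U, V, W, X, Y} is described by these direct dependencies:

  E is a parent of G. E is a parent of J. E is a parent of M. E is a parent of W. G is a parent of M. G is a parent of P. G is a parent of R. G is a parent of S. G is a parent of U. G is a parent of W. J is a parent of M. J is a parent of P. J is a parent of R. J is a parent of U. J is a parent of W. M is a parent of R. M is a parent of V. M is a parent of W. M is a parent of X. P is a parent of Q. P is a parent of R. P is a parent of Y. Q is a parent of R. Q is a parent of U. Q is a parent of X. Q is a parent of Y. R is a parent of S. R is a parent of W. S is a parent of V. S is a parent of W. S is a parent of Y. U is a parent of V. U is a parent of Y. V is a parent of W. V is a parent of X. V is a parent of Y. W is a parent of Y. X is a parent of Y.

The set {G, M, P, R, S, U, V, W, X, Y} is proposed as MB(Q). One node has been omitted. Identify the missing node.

The Markov blanket of a node is its parents, its children, and the other parents of its children.
Q has parent P.
Q's children: R, U, X, Y.
For each child, the remaining parents (spouses of Q):
  R: G, J, M, P
  U: G, J
  X: M, V
  Y: P, S, U, V, W, X
MB(Q) = {G, J, M, P, R, S, U, V, W, X, Y}.
Comparing with the claimed set, J is missing.

J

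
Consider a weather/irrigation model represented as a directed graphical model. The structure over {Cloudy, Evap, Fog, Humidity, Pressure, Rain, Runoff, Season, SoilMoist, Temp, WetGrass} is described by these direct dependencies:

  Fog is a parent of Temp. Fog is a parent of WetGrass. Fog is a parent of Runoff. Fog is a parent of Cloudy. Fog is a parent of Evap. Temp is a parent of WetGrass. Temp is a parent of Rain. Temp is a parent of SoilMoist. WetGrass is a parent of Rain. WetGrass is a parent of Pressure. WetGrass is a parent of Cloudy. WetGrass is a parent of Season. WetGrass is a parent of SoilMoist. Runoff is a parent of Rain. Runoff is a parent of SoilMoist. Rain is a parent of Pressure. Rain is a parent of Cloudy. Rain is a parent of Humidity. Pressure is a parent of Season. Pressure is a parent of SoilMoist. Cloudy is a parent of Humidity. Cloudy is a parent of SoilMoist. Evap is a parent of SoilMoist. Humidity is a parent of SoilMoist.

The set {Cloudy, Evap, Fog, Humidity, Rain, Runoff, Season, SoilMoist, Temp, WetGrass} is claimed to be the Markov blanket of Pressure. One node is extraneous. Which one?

Fog

A node's Markov blanket = Pa ∪ Ch ∪ (parents of Ch other than the node itself).
Ch(Pressure) = {Season, SoilMoist}.
Pressure has parents Rain, WetGrass.
For each child, the remaining parents (spouses of Pressure):
  Season's other parent is WetGrass.
  SoilMoist also has parents Cloudy, Evap, Humidity, Runoff, Temp, WetGrass.
MB(Pressure) = {Cloudy, Evap, Humidity, Rain, Runoff, Season, SoilMoist, Temp, WetGrass}.
Fog is neither a parent, child, nor co-parent of Pressure, so it does not belong.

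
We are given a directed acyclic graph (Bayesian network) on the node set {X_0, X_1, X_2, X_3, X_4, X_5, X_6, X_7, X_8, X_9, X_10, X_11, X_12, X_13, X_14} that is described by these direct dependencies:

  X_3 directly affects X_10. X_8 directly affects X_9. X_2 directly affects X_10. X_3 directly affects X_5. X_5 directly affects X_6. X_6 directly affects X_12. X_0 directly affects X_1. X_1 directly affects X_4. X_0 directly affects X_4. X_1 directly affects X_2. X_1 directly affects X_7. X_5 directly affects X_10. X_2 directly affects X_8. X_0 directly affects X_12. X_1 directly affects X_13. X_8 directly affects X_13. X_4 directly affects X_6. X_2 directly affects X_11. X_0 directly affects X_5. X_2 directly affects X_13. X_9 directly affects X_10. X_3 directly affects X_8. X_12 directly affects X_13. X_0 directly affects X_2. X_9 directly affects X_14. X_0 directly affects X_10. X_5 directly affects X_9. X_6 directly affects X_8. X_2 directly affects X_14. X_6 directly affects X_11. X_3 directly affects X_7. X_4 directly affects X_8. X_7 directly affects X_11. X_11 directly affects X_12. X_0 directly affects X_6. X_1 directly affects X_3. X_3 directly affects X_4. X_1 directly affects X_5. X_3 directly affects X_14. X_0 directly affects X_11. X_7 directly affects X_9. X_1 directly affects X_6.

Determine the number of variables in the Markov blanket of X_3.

X_3 has parent X_1.
X_3's children: X_4, X_5, X_7, X_8, X_10, X_14.
Parents of each child, excluding X_3:
  X_4 also has parents X_0, X_1.
  parents(X_5) \ {X_3} = {X_0, X_1}.
  parents(X_7) \ {X_3} = {X_1}.
  X_8's other parents are X_2, X_4, X_6.
  X_10 also has parents X_0, X_2, X_5, X_9.
  X_14 also has parents X_2, X_9.
MB(X_3) = {X_0, X_1, X_2, X_4, X_5, X_6, X_7, X_8, X_9, X_10, X_14}, which has 11 nodes.

11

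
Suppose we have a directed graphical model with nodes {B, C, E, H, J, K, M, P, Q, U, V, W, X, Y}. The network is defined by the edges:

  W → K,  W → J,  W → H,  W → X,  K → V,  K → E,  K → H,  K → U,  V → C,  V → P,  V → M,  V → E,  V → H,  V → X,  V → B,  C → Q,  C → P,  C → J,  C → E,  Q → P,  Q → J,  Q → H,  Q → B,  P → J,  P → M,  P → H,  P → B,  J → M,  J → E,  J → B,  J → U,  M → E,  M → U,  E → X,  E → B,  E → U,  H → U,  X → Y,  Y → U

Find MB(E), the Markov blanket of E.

The Markov blanket of a node is its parents, its children, and the other parents of its children.
Pa(E) = {C, J, K, M, V}.
E's children: B, U, X.
For each child, the remaining parents (spouses of E):
  X's other parents are V, W.
  B's other parents are J, P, Q, V.
  U's other parents are H, J, K, M, Y.
Union: {C, J, K, M, V} ∪ {B, U, X} ∪ {H, J, K, M, P, Q, V, W, Y} = {B, C, H, J, K, M, P, Q, U, V, W, X, Y}.

{B, C, H, J, K, M, P, Q, U, V, W, X, Y}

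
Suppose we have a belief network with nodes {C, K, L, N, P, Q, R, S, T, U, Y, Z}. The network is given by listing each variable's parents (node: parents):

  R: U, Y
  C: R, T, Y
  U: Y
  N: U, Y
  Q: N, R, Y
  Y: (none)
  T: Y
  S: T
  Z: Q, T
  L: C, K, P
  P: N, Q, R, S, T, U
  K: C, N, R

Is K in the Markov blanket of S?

No

The Markov blanket of a node is its parents, its children, and the other parents of its children.
S's children: P.
S has parent T.
Other parents of S's children:
  parents(P) \ {S} = {N, Q, R, T, U}.
MB(S) = {N, P, Q, R, T, U}; K is not in this set.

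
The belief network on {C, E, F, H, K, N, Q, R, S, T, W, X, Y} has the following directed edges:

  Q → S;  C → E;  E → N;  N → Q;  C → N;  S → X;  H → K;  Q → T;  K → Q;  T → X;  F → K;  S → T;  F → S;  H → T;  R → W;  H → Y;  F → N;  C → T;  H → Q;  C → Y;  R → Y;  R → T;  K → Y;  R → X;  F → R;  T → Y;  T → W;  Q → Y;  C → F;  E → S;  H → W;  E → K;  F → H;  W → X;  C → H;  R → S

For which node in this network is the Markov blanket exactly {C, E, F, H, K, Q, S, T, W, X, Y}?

The target node must have every member of {C, E, F, H, K, Q, S, T, W, X, Y} as a parent, child, or co-parent, and no others.
Parents of R: F; children: S, T, W, X, Y; co-parents: C, E, F, H, K, Q, S, T, W.
These exactly cover the given set, so the node is R.

R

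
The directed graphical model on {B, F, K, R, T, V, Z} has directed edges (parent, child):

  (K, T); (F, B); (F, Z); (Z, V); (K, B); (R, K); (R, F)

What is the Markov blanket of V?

{Z}

V has no children.
V has parent Z.
With no children, V has no spouses; the co-parent set is empty.
Taking the union gives {Z}.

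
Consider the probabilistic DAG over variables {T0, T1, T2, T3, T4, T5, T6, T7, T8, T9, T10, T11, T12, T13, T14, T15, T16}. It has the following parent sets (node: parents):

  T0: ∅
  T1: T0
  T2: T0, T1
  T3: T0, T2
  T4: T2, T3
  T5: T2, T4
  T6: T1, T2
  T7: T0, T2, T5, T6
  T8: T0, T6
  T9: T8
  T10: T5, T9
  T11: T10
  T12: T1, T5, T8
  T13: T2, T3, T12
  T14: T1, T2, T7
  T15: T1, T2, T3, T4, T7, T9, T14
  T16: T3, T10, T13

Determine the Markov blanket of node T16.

Parents of T16: T3, T10, T13.
Ch(T16) = {}.
T16 has no children, so there are no co-parents.
So the Markov blanket of T16 is {T3, T10, T13}.

{T3, T10, T13}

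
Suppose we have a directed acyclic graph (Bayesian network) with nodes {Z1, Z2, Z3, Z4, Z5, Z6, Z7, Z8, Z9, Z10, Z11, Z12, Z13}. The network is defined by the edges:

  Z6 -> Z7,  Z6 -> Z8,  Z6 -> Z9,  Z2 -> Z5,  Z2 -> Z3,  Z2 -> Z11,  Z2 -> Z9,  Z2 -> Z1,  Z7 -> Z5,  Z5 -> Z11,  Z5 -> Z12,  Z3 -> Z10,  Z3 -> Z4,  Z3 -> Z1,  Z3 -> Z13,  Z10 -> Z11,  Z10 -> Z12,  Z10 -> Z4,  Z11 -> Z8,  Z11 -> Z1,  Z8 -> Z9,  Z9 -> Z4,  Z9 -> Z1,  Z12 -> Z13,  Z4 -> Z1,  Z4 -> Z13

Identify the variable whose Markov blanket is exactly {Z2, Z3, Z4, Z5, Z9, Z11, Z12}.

Z10

The target node must have every member of {Z2, Z3, Z4, Z5, Z9, Z11, Z12} as a parent, child, or co-parent, and no others.
Parents of Z10: Z3; children: Z4, Z11, Z12; co-parents: Z2, Z3, Z5, Z9.
These exactly cover the given set, so the node is Z10.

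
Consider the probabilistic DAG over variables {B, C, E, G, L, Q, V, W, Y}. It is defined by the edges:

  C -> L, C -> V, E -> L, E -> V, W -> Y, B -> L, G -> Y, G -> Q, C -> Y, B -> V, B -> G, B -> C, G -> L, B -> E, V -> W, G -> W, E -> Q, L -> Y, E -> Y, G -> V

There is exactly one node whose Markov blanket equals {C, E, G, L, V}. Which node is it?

The target node must have every member of {C, E, G, L, V} as a parent, child, or co-parent, and no others.
Parents of B: none; children: C, E, G, L, V; co-parents: C, E, G.
These exactly cover the given set, so the node is B.

B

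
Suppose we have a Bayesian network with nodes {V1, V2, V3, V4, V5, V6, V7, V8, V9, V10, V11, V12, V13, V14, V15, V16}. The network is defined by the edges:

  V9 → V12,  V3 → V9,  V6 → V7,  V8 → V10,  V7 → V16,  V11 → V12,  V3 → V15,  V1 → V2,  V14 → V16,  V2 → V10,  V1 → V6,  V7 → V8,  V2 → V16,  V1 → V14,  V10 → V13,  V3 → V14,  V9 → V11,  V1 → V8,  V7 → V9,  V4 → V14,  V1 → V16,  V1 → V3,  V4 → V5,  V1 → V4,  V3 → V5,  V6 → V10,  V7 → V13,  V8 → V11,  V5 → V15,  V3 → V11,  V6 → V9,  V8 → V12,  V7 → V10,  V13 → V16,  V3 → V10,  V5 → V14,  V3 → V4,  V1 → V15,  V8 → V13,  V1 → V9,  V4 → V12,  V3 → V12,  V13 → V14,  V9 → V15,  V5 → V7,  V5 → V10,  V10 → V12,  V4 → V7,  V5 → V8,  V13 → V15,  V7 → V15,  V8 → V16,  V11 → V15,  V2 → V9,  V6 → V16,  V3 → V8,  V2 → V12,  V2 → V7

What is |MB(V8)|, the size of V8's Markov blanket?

V8's parents: V1, V3, V5, V7.
V8 has children V10, V11, V12, V13, V16.
Other parents of V8's children:
  V10 also has parents V2, V3, V5, V6, V7.
  V11 also has parents V3, V9.
  parents(V12) \ {V8} = {V2, V3, V4, V9, V10, V11}.
  parents(V13) \ {V8} = {V7, V10}.
  parents(V16) \ {V8} = {V1, V2, V6, V7, V13, V14}.
MB(V8) = {V1, V2, V3, V4, V5, V6, V7, V9, V10, V11, V12, V13, V14, V16}, which has 14 nodes.

14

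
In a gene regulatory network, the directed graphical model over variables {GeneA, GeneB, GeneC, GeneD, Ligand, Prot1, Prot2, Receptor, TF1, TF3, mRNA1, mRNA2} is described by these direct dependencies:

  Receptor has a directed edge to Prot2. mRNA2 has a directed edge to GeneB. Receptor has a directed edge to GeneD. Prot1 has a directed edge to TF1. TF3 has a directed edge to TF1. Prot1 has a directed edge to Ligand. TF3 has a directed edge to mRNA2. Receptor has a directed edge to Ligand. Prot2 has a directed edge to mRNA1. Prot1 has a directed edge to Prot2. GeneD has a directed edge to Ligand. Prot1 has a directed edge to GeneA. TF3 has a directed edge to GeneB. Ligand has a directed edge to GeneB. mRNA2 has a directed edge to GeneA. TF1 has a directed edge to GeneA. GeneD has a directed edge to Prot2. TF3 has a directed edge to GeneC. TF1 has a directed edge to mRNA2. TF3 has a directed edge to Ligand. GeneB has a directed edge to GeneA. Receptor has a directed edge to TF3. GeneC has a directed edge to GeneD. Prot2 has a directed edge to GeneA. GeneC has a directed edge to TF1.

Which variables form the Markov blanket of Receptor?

The Markov blanket of a node is its parents, its children, and the other parents of its children.
Receptor has no parents.
Receptor has children GeneD, Ligand, Prot2, TF3.
Parents of each child, excluding Receptor:
  TF3: —
  GeneD: GeneC
  Prot2: GeneD, Prot1
  Ligand: GeneD, Prot1, TF3
Union: {} ∪ {GeneD, Ligand, Prot2, TF3} ∪ {GeneC, GeneD, Prot1, TF3} = {GeneC, GeneD, Ligand, Prot1, Prot2, TF3}.

{GeneC, GeneD, Ligand, Prot1, Prot2, TF3}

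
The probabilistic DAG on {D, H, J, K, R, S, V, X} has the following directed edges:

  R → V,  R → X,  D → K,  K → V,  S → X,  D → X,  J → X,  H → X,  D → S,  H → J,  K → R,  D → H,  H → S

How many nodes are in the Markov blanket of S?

Pa(S) = {D, H}.
Ch(S) = {X}.
Parents of each child, excluding S:
  X: D, H, J, R
MB(S) = {D, H, J, R, X}, which has 5 nodes.

5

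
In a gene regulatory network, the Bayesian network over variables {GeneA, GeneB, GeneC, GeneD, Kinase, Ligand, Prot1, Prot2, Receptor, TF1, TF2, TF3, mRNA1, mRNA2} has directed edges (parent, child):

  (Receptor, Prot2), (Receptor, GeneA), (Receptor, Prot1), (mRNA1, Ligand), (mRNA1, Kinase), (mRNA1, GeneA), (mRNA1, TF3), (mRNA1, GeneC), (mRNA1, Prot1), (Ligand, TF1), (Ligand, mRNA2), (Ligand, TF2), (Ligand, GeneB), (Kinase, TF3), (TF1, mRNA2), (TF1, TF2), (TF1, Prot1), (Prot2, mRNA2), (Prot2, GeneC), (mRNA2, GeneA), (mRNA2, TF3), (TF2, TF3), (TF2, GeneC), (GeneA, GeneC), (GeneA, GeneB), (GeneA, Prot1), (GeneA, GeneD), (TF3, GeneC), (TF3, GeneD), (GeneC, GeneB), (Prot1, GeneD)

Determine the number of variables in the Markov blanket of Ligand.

Ligand's parents: mRNA1.
Ligand has children GeneB, TF1, TF2, mRNA2.
For each child, the remaining parents (spouses of Ligand):
  TF1: —
  mRNA2: Prot2, TF1
  TF2: TF1
  GeneB: GeneA, GeneC
MB(Ligand) = {GeneA, GeneB, GeneC, Prot2, TF1, TF2, mRNA1, mRNA2}, which has 8 nodes.

8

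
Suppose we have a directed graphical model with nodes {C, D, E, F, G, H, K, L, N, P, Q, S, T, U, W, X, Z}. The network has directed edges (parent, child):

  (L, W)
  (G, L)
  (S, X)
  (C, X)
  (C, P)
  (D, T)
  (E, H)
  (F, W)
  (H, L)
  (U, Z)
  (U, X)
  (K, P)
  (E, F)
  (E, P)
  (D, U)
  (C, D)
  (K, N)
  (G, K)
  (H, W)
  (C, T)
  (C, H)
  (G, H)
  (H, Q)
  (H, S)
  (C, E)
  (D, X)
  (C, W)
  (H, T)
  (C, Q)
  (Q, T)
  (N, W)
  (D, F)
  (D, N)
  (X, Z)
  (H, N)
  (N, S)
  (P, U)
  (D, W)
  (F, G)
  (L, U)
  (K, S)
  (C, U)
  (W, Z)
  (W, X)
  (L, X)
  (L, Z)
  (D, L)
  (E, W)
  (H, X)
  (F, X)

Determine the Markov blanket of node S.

Pa(S) = {H, K, N}.
S's children: X.
Parents of each child, excluding S:
  X's other parents are C, D, F, H, L, U, W.
Taking the union gives {C, D, F, H, K, L, N, U, W, X}.

{C, D, F, H, K, L, N, U, W, X}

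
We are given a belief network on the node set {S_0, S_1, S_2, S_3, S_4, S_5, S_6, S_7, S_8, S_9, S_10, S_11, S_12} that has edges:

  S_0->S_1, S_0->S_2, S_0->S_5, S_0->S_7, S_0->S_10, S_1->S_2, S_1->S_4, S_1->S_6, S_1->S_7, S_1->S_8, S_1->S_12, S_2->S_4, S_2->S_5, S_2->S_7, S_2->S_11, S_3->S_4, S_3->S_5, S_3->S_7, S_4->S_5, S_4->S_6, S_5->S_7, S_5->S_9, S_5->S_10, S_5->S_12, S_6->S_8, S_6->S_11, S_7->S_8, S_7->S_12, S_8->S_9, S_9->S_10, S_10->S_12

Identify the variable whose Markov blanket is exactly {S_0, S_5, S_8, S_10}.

The target node must have every member of {S_0, S_5, S_8, S_10} as a parent, child, or co-parent, and no others.
Parents of S_9: S_5, S_8; children: S_10; co-parents: S_0, S_5.
These exactly cover the given set, so the node is S_9.

S_9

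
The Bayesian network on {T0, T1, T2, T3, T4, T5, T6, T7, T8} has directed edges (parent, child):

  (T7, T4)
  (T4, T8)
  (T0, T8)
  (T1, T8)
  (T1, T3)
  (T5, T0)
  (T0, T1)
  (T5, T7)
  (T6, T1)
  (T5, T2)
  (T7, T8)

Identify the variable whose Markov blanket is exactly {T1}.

The target node must have every member of {T1} as a parent, child, or co-parent, and no others.
Parents of T3: T1; children: none; co-parents: none.
These exactly cover the given set, so the node is T3.

T3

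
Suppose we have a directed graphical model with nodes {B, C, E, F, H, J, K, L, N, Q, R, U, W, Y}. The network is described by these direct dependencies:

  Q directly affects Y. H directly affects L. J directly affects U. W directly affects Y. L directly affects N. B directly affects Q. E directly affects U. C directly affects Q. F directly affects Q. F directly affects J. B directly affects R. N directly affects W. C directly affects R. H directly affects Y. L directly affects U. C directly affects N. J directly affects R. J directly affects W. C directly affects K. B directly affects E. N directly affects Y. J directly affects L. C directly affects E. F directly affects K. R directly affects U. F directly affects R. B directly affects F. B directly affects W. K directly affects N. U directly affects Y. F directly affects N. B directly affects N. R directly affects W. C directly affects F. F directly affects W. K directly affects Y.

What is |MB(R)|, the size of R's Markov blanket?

Recall MB(v) = parents ∪ children ∪ spouses, where spouses are the other parents of v's children.
Parents of R: B, C, F, J.
R's children: U, W.
Parents of each child, excluding R:
  U: E, J, L
  W: B, F, J, N
MB(R) = {B, C, E, F, J, L, N, U, W}, which has 9 nodes.

9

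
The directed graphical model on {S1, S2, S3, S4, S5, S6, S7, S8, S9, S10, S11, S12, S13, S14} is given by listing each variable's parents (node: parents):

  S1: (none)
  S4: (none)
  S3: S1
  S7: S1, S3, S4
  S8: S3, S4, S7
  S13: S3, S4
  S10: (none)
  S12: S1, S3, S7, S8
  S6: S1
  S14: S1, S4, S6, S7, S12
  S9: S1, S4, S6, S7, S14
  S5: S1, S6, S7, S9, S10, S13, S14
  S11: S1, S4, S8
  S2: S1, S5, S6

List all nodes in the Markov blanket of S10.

{S1, S5, S6, S7, S9, S13, S14}

Children of S10: S5.
Parents of S10: none.
For each child, the remaining parents (spouses of S10):
  S5: S1, S6, S7, S9, S13, S14
Taking the union gives {S1, S5, S6, S7, S9, S13, S14}.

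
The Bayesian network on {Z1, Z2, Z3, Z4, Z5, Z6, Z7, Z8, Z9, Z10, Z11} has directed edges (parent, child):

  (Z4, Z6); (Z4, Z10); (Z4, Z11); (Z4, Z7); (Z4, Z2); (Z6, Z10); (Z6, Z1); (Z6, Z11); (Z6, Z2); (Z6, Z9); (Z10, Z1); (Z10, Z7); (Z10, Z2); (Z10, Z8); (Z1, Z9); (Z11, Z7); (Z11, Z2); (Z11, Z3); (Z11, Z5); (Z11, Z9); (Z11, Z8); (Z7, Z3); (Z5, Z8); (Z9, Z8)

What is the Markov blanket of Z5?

{Z8, Z9, Z10, Z11}

A node's Markov blanket = Pa ∪ Ch ∪ (parents of Ch other than the node itself).
Z5's parents: Z11.
Ch(Z5) = {Z8}.
For each child, the remaining parents (spouses of Z5):
  Z8: Z9, Z10, Z11
So the Markov blanket of Z5 is {Z8, Z9, Z10, Z11}.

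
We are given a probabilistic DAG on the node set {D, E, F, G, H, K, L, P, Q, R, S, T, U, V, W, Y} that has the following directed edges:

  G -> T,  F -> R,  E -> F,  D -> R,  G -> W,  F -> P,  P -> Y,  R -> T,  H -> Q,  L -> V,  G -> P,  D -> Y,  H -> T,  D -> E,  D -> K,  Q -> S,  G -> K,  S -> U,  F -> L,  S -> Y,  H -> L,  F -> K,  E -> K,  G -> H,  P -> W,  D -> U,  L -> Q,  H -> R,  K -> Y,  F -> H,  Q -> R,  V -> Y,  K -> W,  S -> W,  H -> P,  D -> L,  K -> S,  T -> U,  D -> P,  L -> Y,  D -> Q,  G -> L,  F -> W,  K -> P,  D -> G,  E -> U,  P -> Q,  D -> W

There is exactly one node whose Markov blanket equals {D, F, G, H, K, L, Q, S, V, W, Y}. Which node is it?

The target node must have every member of {D, F, G, H, K, L, Q, S, V, W, Y} as a parent, child, or co-parent, and no others.
Parents of P: D, F, G, H, K; children: Q, W, Y; co-parents: D, F, G, H, K, L, S, V.
These exactly cover the given set, so the node is P.

P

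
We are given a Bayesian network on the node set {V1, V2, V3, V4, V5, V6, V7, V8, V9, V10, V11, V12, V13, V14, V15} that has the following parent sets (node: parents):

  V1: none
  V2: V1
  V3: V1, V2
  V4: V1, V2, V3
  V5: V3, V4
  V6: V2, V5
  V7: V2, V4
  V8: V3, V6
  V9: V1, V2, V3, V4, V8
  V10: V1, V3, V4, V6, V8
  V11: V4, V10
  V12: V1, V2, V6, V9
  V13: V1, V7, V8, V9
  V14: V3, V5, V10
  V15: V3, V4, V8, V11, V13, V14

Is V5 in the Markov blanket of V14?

Yes

V5 is a parent of V14.
So V5 ∈ MB(V14).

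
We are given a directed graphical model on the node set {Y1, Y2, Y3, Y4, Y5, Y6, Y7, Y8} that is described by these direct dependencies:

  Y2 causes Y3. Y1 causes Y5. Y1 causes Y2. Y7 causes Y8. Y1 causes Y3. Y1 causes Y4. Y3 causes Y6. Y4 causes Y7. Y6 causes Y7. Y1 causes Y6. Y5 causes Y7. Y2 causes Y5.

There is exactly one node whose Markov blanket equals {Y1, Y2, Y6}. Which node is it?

Y3

The target node must have every member of {Y1, Y2, Y6} as a parent, child, or co-parent, and no others.
Parents of Y3: Y1, Y2; children: Y6; co-parents: Y1.
These exactly cover the given set, so the node is Y3.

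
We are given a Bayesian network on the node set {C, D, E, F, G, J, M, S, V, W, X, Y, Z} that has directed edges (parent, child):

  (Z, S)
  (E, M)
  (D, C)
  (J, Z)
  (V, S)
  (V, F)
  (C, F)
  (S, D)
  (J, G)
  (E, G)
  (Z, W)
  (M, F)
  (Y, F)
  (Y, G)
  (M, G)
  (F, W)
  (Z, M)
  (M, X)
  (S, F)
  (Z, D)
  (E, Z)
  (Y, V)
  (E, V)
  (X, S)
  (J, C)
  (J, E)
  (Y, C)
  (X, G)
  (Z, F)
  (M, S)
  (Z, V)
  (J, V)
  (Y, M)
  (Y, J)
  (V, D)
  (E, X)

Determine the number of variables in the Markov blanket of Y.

11

A node's Markov blanket = Pa ∪ Ch ∪ (parents of Ch other than the node itself).
Y has no parents.
Y's children: C, F, G, J, M, V.
For each child, the remaining parents (spouses of Y):
  J: —
  M: E, Z
  V: E, J, Z
  C: D, J
  G: E, J, M, X
  F: C, M, S, V, Z
MB(Y) = {C, D, E, F, G, J, M, S, V, X, Z}, which has 11 nodes.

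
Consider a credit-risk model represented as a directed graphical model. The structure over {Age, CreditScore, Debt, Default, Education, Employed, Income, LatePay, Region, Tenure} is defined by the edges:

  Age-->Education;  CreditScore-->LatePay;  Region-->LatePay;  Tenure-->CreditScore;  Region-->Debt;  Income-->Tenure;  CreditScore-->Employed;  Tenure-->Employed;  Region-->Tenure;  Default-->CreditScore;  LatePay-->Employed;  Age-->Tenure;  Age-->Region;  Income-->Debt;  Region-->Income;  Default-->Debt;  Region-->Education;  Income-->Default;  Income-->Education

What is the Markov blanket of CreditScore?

{Default, Employed, LatePay, Region, Tenure}

A node's Markov blanket = Pa ∪ Ch ∪ (parents of Ch other than the node itself).
Ch(CreditScore) = {Employed, LatePay}.
Pa(CreditScore) = {Default, Tenure}.
Other parents of CreditScore's children:
  LatePay: Region
  Employed: LatePay, Tenure
Taking the union gives {Default, Employed, LatePay, Region, Tenure}.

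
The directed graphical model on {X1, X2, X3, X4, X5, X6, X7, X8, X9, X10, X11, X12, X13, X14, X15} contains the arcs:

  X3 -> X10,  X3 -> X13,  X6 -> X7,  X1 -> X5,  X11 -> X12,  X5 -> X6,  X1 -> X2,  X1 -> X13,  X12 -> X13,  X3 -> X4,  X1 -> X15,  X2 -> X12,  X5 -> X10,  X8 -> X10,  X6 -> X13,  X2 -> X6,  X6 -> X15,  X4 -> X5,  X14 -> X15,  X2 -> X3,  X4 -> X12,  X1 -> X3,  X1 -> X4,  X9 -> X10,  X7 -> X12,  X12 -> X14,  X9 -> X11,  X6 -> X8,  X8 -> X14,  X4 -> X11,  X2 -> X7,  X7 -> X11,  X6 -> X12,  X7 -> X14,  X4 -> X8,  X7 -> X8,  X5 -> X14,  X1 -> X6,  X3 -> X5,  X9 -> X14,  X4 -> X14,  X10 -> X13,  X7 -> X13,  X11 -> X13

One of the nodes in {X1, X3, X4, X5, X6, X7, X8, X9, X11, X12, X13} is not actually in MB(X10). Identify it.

X10's parents: X3, X5, X8, X9.
X10's children: X13.
Other parents of X10's children:
  X13: X1, X3, X6, X7, X11, X12
MB(X10) = {X1, X3, X5, X6, X7, X8, X9, X11, X12, X13}.
X4 is neither a parent, child, nor co-parent of X10, so it does not belong.

X4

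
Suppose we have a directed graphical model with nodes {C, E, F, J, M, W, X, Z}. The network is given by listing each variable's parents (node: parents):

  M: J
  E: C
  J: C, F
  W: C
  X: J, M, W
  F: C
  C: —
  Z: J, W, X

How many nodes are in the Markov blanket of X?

4

X's parents: J, M, W.
X has child Z.
Parents of each child, excluding X:
  parents(Z) \ {X} = {J, W}.
MB(X) = {J, M, W, Z}, which has 4 nodes.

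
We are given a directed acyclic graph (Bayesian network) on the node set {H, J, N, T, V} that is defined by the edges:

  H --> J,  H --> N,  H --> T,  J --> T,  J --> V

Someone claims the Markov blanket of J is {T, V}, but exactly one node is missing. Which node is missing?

H

Recall MB(v) = parents ∪ children ∪ spouses, where spouses are the other parents of v's children.
J's parents: H.
Ch(J) = {T, V}.
For each child, the remaining parents (spouses of J):
  T: H
  V: —
MB(J) = {H, T, V}.
Comparing with the claimed set, H is missing.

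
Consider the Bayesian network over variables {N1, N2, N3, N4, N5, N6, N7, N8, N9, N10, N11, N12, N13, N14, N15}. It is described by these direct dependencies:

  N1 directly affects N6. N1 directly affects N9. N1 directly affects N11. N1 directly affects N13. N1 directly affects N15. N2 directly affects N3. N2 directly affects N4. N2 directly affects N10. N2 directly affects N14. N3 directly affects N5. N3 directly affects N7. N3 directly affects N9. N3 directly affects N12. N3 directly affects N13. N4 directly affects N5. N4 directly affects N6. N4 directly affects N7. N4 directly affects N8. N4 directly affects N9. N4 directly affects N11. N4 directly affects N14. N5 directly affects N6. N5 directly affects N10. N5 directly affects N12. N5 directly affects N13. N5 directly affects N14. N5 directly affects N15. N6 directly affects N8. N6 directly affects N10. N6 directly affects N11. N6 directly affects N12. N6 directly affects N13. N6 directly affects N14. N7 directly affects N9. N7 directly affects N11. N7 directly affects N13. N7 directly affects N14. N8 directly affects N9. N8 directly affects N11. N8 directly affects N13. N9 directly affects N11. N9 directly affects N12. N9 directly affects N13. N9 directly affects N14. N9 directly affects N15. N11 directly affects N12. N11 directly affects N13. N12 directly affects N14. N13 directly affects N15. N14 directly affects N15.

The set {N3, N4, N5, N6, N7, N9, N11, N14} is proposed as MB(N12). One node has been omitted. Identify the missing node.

N2

Recall MB(v) = parents ∪ children ∪ spouses, where spouses are the other parents of v's children.
Pa(N12) = {N3, N5, N6, N9, N11}.
N12's children: N14.
For each child, the remaining parents (spouses of N12):
  N14 also has parents N2, N4, N5, N6, N7, N9.
MB(N12) = {N2, N3, N4, N5, N6, N7, N9, N11, N14}.
Comparing with the claimed set, N2 is missing.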